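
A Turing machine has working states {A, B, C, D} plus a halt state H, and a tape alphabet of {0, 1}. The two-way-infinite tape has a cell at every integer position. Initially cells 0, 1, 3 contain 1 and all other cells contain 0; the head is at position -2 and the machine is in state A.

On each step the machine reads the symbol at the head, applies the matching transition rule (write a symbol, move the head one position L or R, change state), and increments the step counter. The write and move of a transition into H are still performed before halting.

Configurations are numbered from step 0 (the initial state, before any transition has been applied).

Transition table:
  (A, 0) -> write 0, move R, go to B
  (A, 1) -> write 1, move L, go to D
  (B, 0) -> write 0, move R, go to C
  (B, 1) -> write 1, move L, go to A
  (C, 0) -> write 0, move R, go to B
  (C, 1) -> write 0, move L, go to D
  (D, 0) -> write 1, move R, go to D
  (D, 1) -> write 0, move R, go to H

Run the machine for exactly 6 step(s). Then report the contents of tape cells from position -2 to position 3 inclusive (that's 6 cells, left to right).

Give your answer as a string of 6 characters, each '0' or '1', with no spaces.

Step 1: in state A at pos -2, read 0 -> (A,0)->write 0,move R,goto B. Now: state=B, head=-1, tape[-3..4]=00011010 (head:   ^)
Step 2: in state B at pos -1, read 0 -> (B,0)->write 0,move R,goto C. Now: state=C, head=0, tape[-3..4]=00011010 (head:    ^)
Step 3: in state C at pos 0, read 1 -> (C,1)->write 0,move L,goto D. Now: state=D, head=-1, tape[-3..4]=00001010 (head:   ^)
Step 4: in state D at pos -1, read 0 -> (D,0)->write 1,move R,goto D. Now: state=D, head=0, tape[-3..4]=00101010 (head:    ^)
Step 5: in state D at pos 0, read 0 -> (D,0)->write 1,move R,goto D. Now: state=D, head=1, tape[-3..4]=00111010 (head:     ^)
Step 6: in state D at pos 1, read 1 -> (D,1)->write 0,move R,goto H. Now: state=H, head=2, tape[-3..4]=00110010 (head:      ^)

Answer: 011001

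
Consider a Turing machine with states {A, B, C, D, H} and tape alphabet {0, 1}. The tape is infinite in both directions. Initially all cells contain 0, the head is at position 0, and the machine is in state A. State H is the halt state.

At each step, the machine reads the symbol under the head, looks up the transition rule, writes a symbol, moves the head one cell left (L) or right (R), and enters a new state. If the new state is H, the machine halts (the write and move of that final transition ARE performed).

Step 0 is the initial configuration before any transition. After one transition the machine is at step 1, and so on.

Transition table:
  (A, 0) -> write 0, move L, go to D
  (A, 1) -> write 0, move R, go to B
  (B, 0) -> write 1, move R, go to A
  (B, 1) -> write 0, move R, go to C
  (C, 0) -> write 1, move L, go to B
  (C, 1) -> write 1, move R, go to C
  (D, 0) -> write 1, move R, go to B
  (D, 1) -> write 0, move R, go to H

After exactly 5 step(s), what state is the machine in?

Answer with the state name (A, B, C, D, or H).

Answer: H

Derivation:
Step 1: in state A at pos 0, read 0 -> (A,0)->write 0,move L,goto D. Now: state=D, head=-1, tape[-2..1]=0000 (head:  ^)
Step 2: in state D at pos -1, read 0 -> (D,0)->write 1,move R,goto B. Now: state=B, head=0, tape[-2..1]=0100 (head:   ^)
Step 3: in state B at pos 0, read 0 -> (B,0)->write 1,move R,goto A. Now: state=A, head=1, tape[-2..2]=01100 (head:    ^)
Step 4: in state A at pos 1, read 0 -> (A,0)->write 0,move L,goto D. Now: state=D, head=0, tape[-2..2]=01100 (head:   ^)
Step 5: in state D at pos 0, read 1 -> (D,1)->write 0,move R,goto H. Now: state=H, head=1, tape[-2..2]=01000 (head:    ^)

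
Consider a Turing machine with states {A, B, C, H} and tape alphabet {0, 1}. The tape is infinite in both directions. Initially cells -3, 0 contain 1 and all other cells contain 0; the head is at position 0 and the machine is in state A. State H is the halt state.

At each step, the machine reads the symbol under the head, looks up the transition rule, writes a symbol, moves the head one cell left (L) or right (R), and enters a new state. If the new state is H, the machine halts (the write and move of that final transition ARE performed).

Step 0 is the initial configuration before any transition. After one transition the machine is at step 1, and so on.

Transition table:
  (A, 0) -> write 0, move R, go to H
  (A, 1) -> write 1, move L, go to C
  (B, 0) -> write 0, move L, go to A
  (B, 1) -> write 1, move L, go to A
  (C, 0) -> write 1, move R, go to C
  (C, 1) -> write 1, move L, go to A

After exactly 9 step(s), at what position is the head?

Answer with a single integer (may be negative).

Step 1: in state A at pos 0, read 1 -> (A,1)->write 1,move L,goto C. Now: state=C, head=-1, tape[-4..1]=010010 (head:    ^)
Step 2: in state C at pos -1, read 0 -> (C,0)->write 1,move R,goto C. Now: state=C, head=0, tape[-4..1]=010110 (head:     ^)
Step 3: in state C at pos 0, read 1 -> (C,1)->write 1,move L,goto A. Now: state=A, head=-1, tape[-4..1]=010110 (head:    ^)
Step 4: in state A at pos -1, read 1 -> (A,1)->write 1,move L,goto C. Now: state=C, head=-2, tape[-4..1]=010110 (head:   ^)
Step 5: in state C at pos -2, read 0 -> (C,0)->write 1,move R,goto C. Now: state=C, head=-1, tape[-4..1]=011110 (head:    ^)
Step 6: in state C at pos -1, read 1 -> (C,1)->write 1,move L,goto A. Now: state=A, head=-2, tape[-4..1]=011110 (head:   ^)
Step 7: in state A at pos -2, read 1 -> (A,1)->write 1,move L,goto C. Now: state=C, head=-3, tape[-4..1]=011110 (head:  ^)
Step 8: in state C at pos -3, read 1 -> (C,1)->write 1,move L,goto A. Now: state=A, head=-4, tape[-5..1]=0011110 (head:  ^)
Step 9: in state A at pos -4, read 0 -> (A,0)->write 0,move R,goto H. Now: state=H, head=-3, tape[-5..1]=0011110 (head:   ^)

Answer: -3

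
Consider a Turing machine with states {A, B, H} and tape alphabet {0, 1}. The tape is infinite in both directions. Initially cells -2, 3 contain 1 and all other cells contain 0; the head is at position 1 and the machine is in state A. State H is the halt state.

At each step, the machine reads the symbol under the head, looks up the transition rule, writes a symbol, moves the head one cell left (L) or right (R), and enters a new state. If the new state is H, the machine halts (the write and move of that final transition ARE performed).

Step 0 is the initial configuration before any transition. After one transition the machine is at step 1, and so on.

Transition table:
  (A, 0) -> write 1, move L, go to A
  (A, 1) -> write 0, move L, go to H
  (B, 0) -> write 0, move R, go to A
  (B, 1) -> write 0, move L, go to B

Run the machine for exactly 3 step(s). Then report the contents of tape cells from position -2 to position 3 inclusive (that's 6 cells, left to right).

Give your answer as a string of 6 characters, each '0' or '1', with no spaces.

Step 1: in state A at pos 1, read 0 -> (A,0)->write 1,move L,goto A. Now: state=A, head=0, tape[-3..4]=01001010 (head:    ^)
Step 2: in state A at pos 0, read 0 -> (A,0)->write 1,move L,goto A. Now: state=A, head=-1, tape[-3..4]=01011010 (head:   ^)
Step 3: in state A at pos -1, read 0 -> (A,0)->write 1,move L,goto A. Now: state=A, head=-2, tape[-3..4]=01111010 (head:  ^)

Answer: 111101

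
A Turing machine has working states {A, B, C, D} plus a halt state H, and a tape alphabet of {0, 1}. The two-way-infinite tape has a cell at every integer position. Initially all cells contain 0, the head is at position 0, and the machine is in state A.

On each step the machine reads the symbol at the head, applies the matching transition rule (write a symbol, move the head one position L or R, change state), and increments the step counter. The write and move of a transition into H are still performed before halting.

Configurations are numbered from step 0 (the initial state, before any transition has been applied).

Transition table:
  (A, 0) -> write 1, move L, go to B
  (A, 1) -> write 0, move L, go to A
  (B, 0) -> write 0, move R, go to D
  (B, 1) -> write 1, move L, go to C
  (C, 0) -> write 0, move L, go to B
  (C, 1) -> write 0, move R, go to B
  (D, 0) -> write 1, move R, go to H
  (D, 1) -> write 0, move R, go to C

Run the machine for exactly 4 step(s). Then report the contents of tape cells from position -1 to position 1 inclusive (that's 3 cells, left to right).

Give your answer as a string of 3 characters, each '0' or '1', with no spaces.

Step 1: in state A at pos 0, read 0 -> (A,0)->write 1,move L,goto B. Now: state=B, head=-1, tape[-2..1]=0010 (head:  ^)
Step 2: in state B at pos -1, read 0 -> (B,0)->write 0,move R,goto D. Now: state=D, head=0, tape[-2..1]=0010 (head:   ^)
Step 3: in state D at pos 0, read 1 -> (D,1)->write 0,move R,goto C. Now: state=C, head=1, tape[-2..2]=00000 (head:    ^)
Step 4: in state C at pos 1, read 0 -> (C,0)->write 0,move L,goto B. Now: state=B, head=0, tape[-2..2]=00000 (head:   ^)

Answer: 000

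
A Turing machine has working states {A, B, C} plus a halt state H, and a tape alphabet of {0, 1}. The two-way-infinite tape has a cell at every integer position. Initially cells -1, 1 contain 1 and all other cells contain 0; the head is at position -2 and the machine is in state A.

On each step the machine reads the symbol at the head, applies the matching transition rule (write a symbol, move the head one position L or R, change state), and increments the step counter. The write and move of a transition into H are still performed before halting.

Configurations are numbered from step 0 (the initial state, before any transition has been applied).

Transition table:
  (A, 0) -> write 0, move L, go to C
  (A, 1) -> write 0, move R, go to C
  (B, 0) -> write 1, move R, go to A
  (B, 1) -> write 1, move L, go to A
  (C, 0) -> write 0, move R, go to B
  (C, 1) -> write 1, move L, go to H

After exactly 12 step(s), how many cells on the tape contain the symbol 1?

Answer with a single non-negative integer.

Answer: 3

Derivation:
Step 1: in state A at pos -2, read 0 -> (A,0)->write 0,move L,goto C. Now: state=C, head=-3, tape[-4..2]=0001010 (head:  ^)
Step 2: in state C at pos -3, read 0 -> (C,0)->write 0,move R,goto B. Now: state=B, head=-2, tape[-4..2]=0001010 (head:   ^)
Step 3: in state B at pos -2, read 0 -> (B,0)->write 1,move R,goto A. Now: state=A, head=-1, tape[-4..2]=0011010 (head:    ^)
Step 4: in state A at pos -1, read 1 -> (A,1)->write 0,move R,goto C. Now: state=C, head=0, tape[-4..2]=0010010 (head:     ^)
Step 5: in state C at pos 0, read 0 -> (C,0)->write 0,move R,goto B. Now: state=B, head=1, tape[-4..2]=0010010 (head:      ^)
Step 6: in state B at pos 1, read 1 -> (B,1)->write 1,move L,goto A. Now: state=A, head=0, tape[-4..2]=0010010 (head:     ^)
Step 7: in state A at pos 0, read 0 -> (A,0)->write 0,move L,goto C. Now: state=C, head=-1, tape[-4..2]=0010010 (head:    ^)
Step 8: in state C at pos -1, read 0 -> (C,0)->write 0,move R,goto B. Now: state=B, head=0, tape[-4..2]=0010010 (head:     ^)
Step 9: in state B at pos 0, read 0 -> (B,0)->write 1,move R,goto A. Now: state=A, head=1, tape[-4..2]=0010110 (head:      ^)
Step 10: in state A at pos 1, read 1 -> (A,1)->write 0,move R,goto C. Now: state=C, head=2, tape[-4..3]=00101000 (head:       ^)
Step 11: in state C at pos 2, read 0 -> (C,0)->write 0,move R,goto B. Now: state=B, head=3, tape[-4..4]=001010000 (head:        ^)
Step 12: in state B at pos 3, read 0 -> (B,0)->write 1,move R,goto A. Now: state=A, head=4, tape[-4..5]=0010100100 (head:         ^)
Cells containing 1 after step 12: {-2, 0, 3} -> 3 cell(s)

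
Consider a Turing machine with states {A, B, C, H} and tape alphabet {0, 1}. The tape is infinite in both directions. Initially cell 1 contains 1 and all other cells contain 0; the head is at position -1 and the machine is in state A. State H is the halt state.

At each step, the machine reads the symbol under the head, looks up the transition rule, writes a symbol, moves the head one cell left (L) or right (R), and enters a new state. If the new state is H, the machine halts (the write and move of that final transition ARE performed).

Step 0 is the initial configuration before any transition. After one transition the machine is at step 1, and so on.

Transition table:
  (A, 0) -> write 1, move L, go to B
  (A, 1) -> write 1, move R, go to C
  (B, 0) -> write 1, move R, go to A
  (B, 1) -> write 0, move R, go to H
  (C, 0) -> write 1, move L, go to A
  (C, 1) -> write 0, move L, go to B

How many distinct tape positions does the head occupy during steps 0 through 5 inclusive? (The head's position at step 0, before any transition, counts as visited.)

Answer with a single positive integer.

Step 1: in state A at pos -1, read 0 -> (A,0)->write 1,move L,goto B. Now: state=B, head=-2, tape[-3..2]=001010 (head:  ^)
Step 2: in state B at pos -2, read 0 -> (B,0)->write 1,move R,goto A. Now: state=A, head=-1, tape[-3..2]=011010 (head:   ^)
Step 3: in state A at pos -1, read 1 -> (A,1)->write 1,move R,goto C. Now: state=C, head=0, tape[-3..2]=011010 (head:    ^)
Step 4: in state C at pos 0, read 0 -> (C,0)->write 1,move L,goto A. Now: state=A, head=-1, tape[-3..2]=011110 (head:   ^)
Step 5: in state A at pos -1, read 1 -> (A,1)->write 1,move R,goto C. Now: state=C, head=0, tape[-3..2]=011110 (head:    ^)
Head positions at steps 0..5: starting at -1, distinct positions visited = {-2, -1, 0} -> 3 position(s)

Answer: 3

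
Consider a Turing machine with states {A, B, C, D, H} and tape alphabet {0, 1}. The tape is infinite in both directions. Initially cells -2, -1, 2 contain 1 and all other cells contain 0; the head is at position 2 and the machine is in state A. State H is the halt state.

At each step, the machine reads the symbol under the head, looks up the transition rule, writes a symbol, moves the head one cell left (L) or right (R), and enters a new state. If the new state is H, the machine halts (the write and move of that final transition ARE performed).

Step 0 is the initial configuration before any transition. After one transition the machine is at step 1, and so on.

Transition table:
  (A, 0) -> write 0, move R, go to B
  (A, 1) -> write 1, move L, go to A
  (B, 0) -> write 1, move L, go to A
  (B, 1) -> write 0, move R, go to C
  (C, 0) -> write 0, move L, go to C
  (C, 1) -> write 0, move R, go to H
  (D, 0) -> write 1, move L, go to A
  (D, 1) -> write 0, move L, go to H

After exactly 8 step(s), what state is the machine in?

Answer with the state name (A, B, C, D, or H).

Answer: H

Derivation:
Step 1: in state A at pos 2, read 1 -> (A,1)->write 1,move L,goto A. Now: state=A, head=1, tape[-3..3]=0110010 (head:     ^)
Step 2: in state A at pos 1, read 0 -> (A,0)->write 0,move R,goto B. Now: state=B, head=2, tape[-3..3]=0110010 (head:      ^)
Step 3: in state B at pos 2, read 1 -> (B,1)->write 0,move R,goto C. Now: state=C, head=3, tape[-3..4]=01100000 (head:       ^)
Step 4: in state C at pos 3, read 0 -> (C,0)->write 0,move L,goto C. Now: state=C, head=2, tape[-3..4]=01100000 (head:      ^)
Step 5: in state C at pos 2, read 0 -> (C,0)->write 0,move L,goto C. Now: state=C, head=1, tape[-3..4]=01100000 (head:     ^)
Step 6: in state C at pos 1, read 0 -> (C,0)->write 0,move L,goto C. Now: state=C, head=0, tape[-3..4]=01100000 (head:    ^)
Step 7: in state C at pos 0, read 0 -> (C,0)->write 0,move L,goto C. Now: state=C, head=-1, tape[-3..4]=01100000 (head:   ^)
Step 8: in state C at pos -1, read 1 -> (C,1)->write 0,move R,goto H. Now: state=H, head=0, tape[-3..4]=01000000 (head:    ^)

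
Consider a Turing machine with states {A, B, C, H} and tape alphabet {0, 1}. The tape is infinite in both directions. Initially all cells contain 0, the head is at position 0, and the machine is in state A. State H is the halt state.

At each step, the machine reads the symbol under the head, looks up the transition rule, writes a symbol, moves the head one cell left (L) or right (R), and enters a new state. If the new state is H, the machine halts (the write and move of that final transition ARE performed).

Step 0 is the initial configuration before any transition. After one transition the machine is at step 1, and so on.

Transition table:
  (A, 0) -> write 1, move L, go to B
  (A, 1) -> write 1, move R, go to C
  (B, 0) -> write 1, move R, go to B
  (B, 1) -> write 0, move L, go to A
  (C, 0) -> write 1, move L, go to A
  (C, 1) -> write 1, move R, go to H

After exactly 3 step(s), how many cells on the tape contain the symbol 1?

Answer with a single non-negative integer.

Step 1: in state A at pos 0, read 0 -> (A,0)->write 1,move L,goto B. Now: state=B, head=-1, tape[-2..1]=0010 (head:  ^)
Step 2: in state B at pos -1, read 0 -> (B,0)->write 1,move R,goto B. Now: state=B, head=0, tape[-2..1]=0110 (head:   ^)
Step 3: in state B at pos 0, read 1 -> (B,1)->write 0,move L,goto A. Now: state=A, head=-1, tape[-2..1]=0100 (head:  ^)
Cells containing 1 after step 3: {-1} -> 1 cell(s)

Answer: 1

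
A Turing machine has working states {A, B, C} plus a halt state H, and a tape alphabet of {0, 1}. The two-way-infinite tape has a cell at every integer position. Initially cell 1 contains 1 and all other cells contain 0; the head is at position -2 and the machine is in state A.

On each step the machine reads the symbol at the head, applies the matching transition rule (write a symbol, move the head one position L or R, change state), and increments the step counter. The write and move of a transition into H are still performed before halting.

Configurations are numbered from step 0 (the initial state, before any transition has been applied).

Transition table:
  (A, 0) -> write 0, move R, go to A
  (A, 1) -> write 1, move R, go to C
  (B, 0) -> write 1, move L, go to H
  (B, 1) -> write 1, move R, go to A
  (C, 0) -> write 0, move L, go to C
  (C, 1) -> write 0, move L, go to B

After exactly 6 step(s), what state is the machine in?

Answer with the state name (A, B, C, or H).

Step 1: in state A at pos -2, read 0 -> (A,0)->write 0,move R,goto A. Now: state=A, head=-1, tape[-3..2]=000010 (head:   ^)
Step 2: in state A at pos -1, read 0 -> (A,0)->write 0,move R,goto A. Now: state=A, head=0, tape[-3..2]=000010 (head:    ^)
Step 3: in state A at pos 0, read 0 -> (A,0)->write 0,move R,goto A. Now: state=A, head=1, tape[-3..2]=000010 (head:     ^)
Step 4: in state A at pos 1, read 1 -> (A,1)->write 1,move R,goto C. Now: state=C, head=2, tape[-3..3]=0000100 (head:      ^)
Step 5: in state C at pos 2, read 0 -> (C,0)->write 0,move L,goto C. Now: state=C, head=1, tape[-3..3]=0000100 (head:     ^)
Step 6: in state C at pos 1, read 1 -> (C,1)->write 0,move L,goto B. Now: state=B, head=0, tape[-3..3]=0000000 (head:    ^)

Answer: B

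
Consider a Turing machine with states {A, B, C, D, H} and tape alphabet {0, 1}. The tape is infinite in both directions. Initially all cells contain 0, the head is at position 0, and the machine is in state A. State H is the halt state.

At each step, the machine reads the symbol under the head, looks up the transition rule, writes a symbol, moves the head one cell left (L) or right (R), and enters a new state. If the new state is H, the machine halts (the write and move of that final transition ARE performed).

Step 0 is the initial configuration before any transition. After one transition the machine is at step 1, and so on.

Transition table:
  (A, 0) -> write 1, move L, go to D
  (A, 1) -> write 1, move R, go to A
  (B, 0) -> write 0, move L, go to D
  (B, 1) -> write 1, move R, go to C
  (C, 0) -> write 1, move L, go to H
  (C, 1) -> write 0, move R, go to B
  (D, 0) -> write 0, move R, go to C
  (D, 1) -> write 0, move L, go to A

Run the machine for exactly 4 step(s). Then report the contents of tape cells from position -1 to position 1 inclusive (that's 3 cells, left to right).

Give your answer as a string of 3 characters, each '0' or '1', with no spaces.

Answer: 000

Derivation:
Step 1: in state A at pos 0, read 0 -> (A,0)->write 1,move L,goto D. Now: state=D, head=-1, tape[-2..1]=0010 (head:  ^)
Step 2: in state D at pos -1, read 0 -> (D,0)->write 0,move R,goto C. Now: state=C, head=0, tape[-2..1]=0010 (head:   ^)
Step 3: in state C at pos 0, read 1 -> (C,1)->write 0,move R,goto B. Now: state=B, head=1, tape[-2..2]=00000 (head:    ^)
Step 4: in state B at pos 1, read 0 -> (B,0)->write 0,move L,goto D. Now: state=D, head=0, tape[-2..2]=00000 (head:   ^)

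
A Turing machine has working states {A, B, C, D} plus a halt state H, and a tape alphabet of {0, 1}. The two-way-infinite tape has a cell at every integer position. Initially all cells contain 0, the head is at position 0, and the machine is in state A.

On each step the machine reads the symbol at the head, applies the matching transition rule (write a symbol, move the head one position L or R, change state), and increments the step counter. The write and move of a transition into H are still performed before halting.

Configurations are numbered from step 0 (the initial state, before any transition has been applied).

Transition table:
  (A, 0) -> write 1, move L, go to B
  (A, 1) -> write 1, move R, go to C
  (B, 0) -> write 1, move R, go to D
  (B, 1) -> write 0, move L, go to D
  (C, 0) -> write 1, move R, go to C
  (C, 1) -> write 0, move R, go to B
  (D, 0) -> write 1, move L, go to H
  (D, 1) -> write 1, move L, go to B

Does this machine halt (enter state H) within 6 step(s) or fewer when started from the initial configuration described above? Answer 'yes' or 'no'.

Answer: yes

Derivation:
Step 1: in state A at pos 0, read 0 -> (A,0)->write 1,move L,goto B. Now: state=B, head=-1, tape[-2..1]=0010 (head:  ^)
Step 2: in state B at pos -1, read 0 -> (B,0)->write 1,move R,goto D. Now: state=D, head=0, tape[-2..1]=0110 (head:   ^)
Step 3: in state D at pos 0, read 1 -> (D,1)->write 1,move L,goto B. Now: state=B, head=-1, tape[-2..1]=0110 (head:  ^)
Step 4: in state B at pos -1, read 1 -> (B,1)->write 0,move L,goto D. Now: state=D, head=-2, tape[-3..1]=00010 (head:  ^)
Step 5: in state D at pos -2, read 0 -> (D,0)->write 1,move L,goto H. Now: state=H, head=-3, tape[-4..1]=001010 (head:  ^)
State H reached at step 5; 5 <= 6 -> yes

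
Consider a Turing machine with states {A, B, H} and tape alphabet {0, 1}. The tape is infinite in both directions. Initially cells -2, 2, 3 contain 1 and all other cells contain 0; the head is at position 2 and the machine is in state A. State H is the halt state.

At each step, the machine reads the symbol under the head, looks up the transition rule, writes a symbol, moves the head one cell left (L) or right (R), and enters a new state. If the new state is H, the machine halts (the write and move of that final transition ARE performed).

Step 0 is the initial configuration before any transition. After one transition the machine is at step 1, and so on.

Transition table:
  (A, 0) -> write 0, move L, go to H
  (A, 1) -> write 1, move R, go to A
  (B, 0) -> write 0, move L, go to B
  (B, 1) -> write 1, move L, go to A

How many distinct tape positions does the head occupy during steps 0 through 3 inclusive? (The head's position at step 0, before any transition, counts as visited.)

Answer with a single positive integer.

Answer: 3

Derivation:
Step 1: in state A at pos 2, read 1 -> (A,1)->write 1,move R,goto A. Now: state=A, head=3, tape[-3..4]=01000110 (head:       ^)
Step 2: in state A at pos 3, read 1 -> (A,1)->write 1,move R,goto A. Now: state=A, head=4, tape[-3..5]=010001100 (head:        ^)
Step 3: in state A at pos 4, read 0 -> (A,0)->write 0,move L,goto H. Now: state=H, head=3, tape[-3..5]=010001100 (head:       ^)
Head positions at steps 0..3: starting at 2, distinct positions visited = {2, 3, 4} -> 3 position(s)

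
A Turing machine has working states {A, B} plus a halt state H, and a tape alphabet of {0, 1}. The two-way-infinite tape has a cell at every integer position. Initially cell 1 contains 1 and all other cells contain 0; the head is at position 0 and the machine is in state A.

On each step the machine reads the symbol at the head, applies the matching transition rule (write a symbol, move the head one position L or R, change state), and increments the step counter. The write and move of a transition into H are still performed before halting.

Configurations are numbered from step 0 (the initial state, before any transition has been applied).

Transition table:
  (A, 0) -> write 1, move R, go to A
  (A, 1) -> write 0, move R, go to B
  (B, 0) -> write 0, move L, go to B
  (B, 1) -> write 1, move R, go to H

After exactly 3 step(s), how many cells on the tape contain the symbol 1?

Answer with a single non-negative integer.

Answer: 1

Derivation:
Step 1: in state A at pos 0, read 0 -> (A,0)->write 1,move R,goto A. Now: state=A, head=1, tape[-1..2]=0110 (head:   ^)
Step 2: in state A at pos 1, read 1 -> (A,1)->write 0,move R,goto B. Now: state=B, head=2, tape[-1..3]=01000 (head:    ^)
Step 3: in state B at pos 2, read 0 -> (B,0)->write 0,move L,goto B. Now: state=B, head=1, tape[-1..3]=01000 (head:   ^)
Cells containing 1 after step 3: {0} -> 1 cell(s)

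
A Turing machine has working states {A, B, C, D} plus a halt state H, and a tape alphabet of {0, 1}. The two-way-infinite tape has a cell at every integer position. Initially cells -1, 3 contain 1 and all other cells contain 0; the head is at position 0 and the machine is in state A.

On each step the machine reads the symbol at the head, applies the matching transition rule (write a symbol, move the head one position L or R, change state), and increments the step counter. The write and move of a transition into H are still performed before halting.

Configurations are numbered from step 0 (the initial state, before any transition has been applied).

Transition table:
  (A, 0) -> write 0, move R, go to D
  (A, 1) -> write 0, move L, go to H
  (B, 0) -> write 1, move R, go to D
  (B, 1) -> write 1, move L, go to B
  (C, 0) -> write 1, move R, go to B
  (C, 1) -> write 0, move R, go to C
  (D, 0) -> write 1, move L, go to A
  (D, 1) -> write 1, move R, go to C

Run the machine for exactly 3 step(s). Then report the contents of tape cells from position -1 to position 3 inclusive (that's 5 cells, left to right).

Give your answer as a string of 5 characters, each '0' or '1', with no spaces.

Answer: 10101

Derivation:
Step 1: in state A at pos 0, read 0 -> (A,0)->write 0,move R,goto D. Now: state=D, head=1, tape[-2..4]=0100010 (head:    ^)
Step 2: in state D at pos 1, read 0 -> (D,0)->write 1,move L,goto A. Now: state=A, head=0, tape[-2..4]=0101010 (head:   ^)
Step 3: in state A at pos 0, read 0 -> (A,0)->write 0,move R,goto D. Now: state=D, head=1, tape[-2..4]=0101010 (head:    ^)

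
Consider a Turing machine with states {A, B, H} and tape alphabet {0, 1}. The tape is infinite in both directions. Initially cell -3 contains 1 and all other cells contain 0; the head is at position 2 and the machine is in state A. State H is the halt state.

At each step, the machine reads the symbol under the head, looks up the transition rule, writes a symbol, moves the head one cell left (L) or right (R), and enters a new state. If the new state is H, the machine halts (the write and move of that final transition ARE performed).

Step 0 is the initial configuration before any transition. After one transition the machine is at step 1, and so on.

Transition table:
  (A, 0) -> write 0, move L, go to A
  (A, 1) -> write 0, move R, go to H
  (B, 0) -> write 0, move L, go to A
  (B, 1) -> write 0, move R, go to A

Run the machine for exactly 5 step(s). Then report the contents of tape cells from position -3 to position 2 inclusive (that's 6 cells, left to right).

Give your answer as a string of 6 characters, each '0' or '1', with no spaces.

Answer: 100000

Derivation:
Step 1: in state A at pos 2, read 0 -> (A,0)->write 0,move L,goto A. Now: state=A, head=1, tape[-4..3]=01000000 (head:      ^)
Step 2: in state A at pos 1, read 0 -> (A,0)->write 0,move L,goto A. Now: state=A, head=0, tape[-4..3]=01000000 (head:     ^)
Step 3: in state A at pos 0, read 0 -> (A,0)->write 0,move L,goto A. Now: state=A, head=-1, tape[-4..3]=01000000 (head:    ^)
Step 4: in state A at pos -1, read 0 -> (A,0)->write 0,move L,goto A. Now: state=A, head=-2, tape[-4..3]=01000000 (head:   ^)
Step 5: in state A at pos -2, read 0 -> (A,0)->write 0,move L,goto A. Now: state=A, head=-3, tape[-4..3]=01000000 (head:  ^)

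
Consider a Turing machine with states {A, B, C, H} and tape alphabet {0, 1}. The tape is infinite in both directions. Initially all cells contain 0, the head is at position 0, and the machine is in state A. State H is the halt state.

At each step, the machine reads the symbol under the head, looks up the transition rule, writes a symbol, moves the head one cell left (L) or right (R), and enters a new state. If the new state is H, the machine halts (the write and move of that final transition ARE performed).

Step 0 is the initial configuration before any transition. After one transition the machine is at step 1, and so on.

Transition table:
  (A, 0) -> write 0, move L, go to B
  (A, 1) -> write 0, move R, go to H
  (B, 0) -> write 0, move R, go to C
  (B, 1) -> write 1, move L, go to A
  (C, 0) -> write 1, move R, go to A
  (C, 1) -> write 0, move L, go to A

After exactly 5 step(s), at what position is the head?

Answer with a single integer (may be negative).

Step 1: in state A at pos 0, read 0 -> (A,0)->write 0,move L,goto B. Now: state=B, head=-1, tape[-2..1]=0000 (head:  ^)
Step 2: in state B at pos -1, read 0 -> (B,0)->write 0,move R,goto C. Now: state=C, head=0, tape[-2..1]=0000 (head:   ^)
Step 3: in state C at pos 0, read 0 -> (C,0)->write 1,move R,goto A. Now: state=A, head=1, tape[-2..2]=00100 (head:    ^)
Step 4: in state A at pos 1, read 0 -> (A,0)->write 0,move L,goto B. Now: state=B, head=0, tape[-2..2]=00100 (head:   ^)
Step 5: in state B at pos 0, read 1 -> (B,1)->write 1,move L,goto A. Now: state=A, head=-1, tape[-2..2]=00100 (head:  ^)

Answer: -1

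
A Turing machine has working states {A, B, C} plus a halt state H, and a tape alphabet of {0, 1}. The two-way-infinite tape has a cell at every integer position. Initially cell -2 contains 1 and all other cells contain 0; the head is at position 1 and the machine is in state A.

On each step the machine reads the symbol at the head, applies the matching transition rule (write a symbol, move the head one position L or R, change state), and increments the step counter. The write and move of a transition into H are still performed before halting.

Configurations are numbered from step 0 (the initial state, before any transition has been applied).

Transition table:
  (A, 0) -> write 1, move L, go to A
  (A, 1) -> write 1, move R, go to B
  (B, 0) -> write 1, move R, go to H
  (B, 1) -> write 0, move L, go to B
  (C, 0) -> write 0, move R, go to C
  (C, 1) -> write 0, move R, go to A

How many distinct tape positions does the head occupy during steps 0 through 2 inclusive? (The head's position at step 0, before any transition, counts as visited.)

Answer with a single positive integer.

Step 1: in state A at pos 1, read 0 -> (A,0)->write 1,move L,goto A. Now: state=A, head=0, tape[-3..2]=010010 (head:    ^)
Step 2: in state A at pos 0, read 0 -> (A,0)->write 1,move L,goto A. Now: state=A, head=-1, tape[-3..2]=010110 (head:   ^)
Head positions at steps 0..2: starting at 1, distinct positions visited = {-1, 0, 1} -> 3 position(s)

Answer: 3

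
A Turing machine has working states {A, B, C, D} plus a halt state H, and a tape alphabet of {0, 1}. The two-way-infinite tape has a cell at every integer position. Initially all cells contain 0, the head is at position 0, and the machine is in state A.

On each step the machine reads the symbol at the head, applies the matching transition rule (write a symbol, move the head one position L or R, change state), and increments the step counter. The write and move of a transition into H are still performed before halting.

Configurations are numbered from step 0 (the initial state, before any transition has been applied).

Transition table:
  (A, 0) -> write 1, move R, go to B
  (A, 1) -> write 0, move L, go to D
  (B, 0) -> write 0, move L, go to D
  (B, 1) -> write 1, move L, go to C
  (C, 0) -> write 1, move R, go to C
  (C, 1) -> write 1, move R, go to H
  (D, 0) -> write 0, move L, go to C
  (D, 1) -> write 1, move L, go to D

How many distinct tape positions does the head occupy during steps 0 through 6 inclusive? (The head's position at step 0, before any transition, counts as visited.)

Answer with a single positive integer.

Step 1: in state A at pos 0, read 0 -> (A,0)->write 1,move R,goto B. Now: state=B, head=1, tape[-1..2]=0100 (head:   ^)
Step 2: in state B at pos 1, read 0 -> (B,0)->write 0,move L,goto D. Now: state=D, head=0, tape[-1..2]=0100 (head:  ^)
Step 3: in state D at pos 0, read 1 -> (D,1)->write 1,move L,goto D. Now: state=D, head=-1, tape[-2..2]=00100 (head:  ^)
Step 4: in state D at pos -1, read 0 -> (D,0)->write 0,move L,goto C. Now: state=C, head=-2, tape[-3..2]=000100 (head:  ^)
Step 5: in state C at pos -2, read 0 -> (C,0)->write 1,move R,goto C. Now: state=C, head=-1, tape[-3..2]=010100 (head:   ^)
Step 6: in state C at pos -1, read 0 -> (C,0)->write 1,move R,goto C. Now: state=C, head=0, tape[-3..2]=011100 (head:    ^)
Head positions at steps 0..6: starting at 0, distinct positions visited = {-2, -1, 0, 1} -> 4 position(s)

Answer: 4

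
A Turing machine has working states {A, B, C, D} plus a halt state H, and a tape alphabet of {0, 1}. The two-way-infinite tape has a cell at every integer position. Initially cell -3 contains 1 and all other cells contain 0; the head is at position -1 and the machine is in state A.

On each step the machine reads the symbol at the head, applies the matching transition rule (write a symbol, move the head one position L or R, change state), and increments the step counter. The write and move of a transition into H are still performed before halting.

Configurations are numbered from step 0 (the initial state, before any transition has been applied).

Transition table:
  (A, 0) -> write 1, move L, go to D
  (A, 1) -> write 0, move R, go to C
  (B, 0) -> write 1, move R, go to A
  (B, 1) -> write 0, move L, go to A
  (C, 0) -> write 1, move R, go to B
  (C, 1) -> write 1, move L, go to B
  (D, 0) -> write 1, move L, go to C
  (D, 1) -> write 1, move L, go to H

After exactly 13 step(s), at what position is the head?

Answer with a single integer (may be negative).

Step 1: in state A at pos -1, read 0 -> (A,0)->write 1,move L,goto D. Now: state=D, head=-2, tape[-4..0]=01010 (head:   ^)
Step 2: in state D at pos -2, read 0 -> (D,0)->write 1,move L,goto C. Now: state=C, head=-3, tape[-4..0]=01110 (head:  ^)
Step 3: in state C at pos -3, read 1 -> (C,1)->write 1,move L,goto B. Now: state=B, head=-4, tape[-5..0]=001110 (head:  ^)
Step 4: in state B at pos -4, read 0 -> (B,0)->write 1,move R,goto A. Now: state=A, head=-3, tape[-5..0]=011110 (head:   ^)
Step 5: in state A at pos -3, read 1 -> (A,1)->write 0,move R,goto C. Now: state=C, head=-2, tape[-5..0]=010110 (head:    ^)
Step 6: in state C at pos -2, read 1 -> (C,1)->write 1,move L,goto B. Now: state=B, head=-3, tape[-5..0]=010110 (head:   ^)
Step 7: in state B at pos -3, read 0 -> (B,0)->write 1,move R,goto A. Now: state=A, head=-2, tape[-5..0]=011110 (head:    ^)
Step 8: in state A at pos -2, read 1 -> (A,1)->write 0,move R,goto C. Now: state=C, head=-1, tape[-5..0]=011010 (head:     ^)
Step 9: in state C at pos -1, read 1 -> (C,1)->write 1,move L,goto B. Now: state=B, head=-2, tape[-5..0]=011010 (head:    ^)
Step 10: in state B at pos -2, read 0 -> (B,0)->write 1,move R,goto A. Now: state=A, head=-1, tape[-5..0]=011110 (head:     ^)
Step 11: in state A at pos -1, read 1 -> (A,1)->write 0,move R,goto C. Now: state=C, head=0, tape[-5..1]=0111000 (head:      ^)
Step 12: in state C at pos 0, read 0 -> (C,0)->write 1,move R,goto B. Now: state=B, head=1, tape[-5..2]=01110100 (head:       ^)
Step 13: in state B at pos 1, read 0 -> (B,0)->write 1,move R,goto A. Now: state=A, head=2, tape[-5..3]=011101100 (head:        ^)

Answer: 2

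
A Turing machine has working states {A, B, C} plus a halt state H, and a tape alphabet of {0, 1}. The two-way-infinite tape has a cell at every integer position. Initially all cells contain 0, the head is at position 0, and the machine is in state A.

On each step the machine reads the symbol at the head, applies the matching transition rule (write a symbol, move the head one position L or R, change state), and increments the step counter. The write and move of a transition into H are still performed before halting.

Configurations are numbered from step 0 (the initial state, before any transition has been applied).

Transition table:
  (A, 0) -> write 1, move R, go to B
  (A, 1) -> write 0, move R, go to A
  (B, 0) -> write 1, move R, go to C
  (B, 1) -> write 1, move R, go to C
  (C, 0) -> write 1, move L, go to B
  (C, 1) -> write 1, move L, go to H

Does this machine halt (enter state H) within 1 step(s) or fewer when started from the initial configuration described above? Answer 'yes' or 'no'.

Answer: no

Derivation:
Step 1: in state A at pos 0, read 0 -> (A,0)->write 1,move R,goto B. Now: state=B, head=1, tape[-1..2]=0100 (head:   ^)
After 1 step(s): state = B (not H) -> not halted within 1 -> no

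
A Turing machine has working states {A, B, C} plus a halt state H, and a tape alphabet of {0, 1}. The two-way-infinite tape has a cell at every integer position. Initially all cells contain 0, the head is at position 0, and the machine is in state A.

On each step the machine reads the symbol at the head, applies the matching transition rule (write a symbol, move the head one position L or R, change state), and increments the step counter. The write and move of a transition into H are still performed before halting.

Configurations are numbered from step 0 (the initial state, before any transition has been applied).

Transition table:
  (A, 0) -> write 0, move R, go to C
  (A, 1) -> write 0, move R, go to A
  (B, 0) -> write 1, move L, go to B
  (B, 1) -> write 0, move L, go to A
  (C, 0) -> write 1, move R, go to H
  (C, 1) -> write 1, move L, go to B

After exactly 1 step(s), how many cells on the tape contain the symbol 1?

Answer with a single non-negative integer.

Step 1: in state A at pos 0, read 0 -> (A,0)->write 0,move R,goto C. Now: state=C, head=1, tape[-1..2]=0000 (head:   ^)
No cell contains 1 after step 1 -> 0 cell(s)

Answer: 0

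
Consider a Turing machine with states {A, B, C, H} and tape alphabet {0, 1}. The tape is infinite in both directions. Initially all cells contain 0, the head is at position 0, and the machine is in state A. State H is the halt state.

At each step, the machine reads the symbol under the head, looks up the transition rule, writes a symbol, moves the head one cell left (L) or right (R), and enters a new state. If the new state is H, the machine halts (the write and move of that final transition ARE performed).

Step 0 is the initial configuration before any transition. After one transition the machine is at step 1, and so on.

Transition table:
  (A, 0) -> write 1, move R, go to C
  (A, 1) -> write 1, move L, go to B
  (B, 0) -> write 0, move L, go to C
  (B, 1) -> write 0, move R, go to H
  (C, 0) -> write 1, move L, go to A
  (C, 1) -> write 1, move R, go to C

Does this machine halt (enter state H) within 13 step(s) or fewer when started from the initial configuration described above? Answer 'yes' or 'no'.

Step 1: in state A at pos 0, read 0 -> (A,0)->write 1,move R,goto C. Now: state=C, head=1, tape[-1..2]=0100 (head:   ^)
Step 2: in state C at pos 1, read 0 -> (C,0)->write 1,move L,goto A. Now: state=A, head=0, tape[-1..2]=0110 (head:  ^)
Step 3: in state A at pos 0, read 1 -> (A,1)->write 1,move L,goto B. Now: state=B, head=-1, tape[-2..2]=00110 (head:  ^)
Step 4: in state B at pos -1, read 0 -> (B,0)->write 0,move L,goto C. Now: state=C, head=-2, tape[-3..2]=000110 (head:  ^)
Step 5: in state C at pos -2, read 0 -> (C,0)->write 1,move L,goto A. Now: state=A, head=-3, tape[-4..2]=0010110 (head:  ^)
Step 6: in state A at pos -3, read 0 -> (A,0)->write 1,move R,goto C. Now: state=C, head=-2, tape[-4..2]=0110110 (head:   ^)
Step 7: in state C at pos -2, read 1 -> (C,1)->write 1,move R,goto C. Now: state=C, head=-1, tape[-4..2]=0110110 (head:    ^)
Step 8: in state C at pos -1, read 0 -> (C,0)->write 1,move L,goto A. Now: state=A, head=-2, tape[-4..2]=0111110 (head:   ^)
Step 9: in state A at pos -2, read 1 -> (A,1)->write 1,move L,goto B. Now: state=B, head=-3, tape[-4..2]=0111110 (head:  ^)
Step 10: in state B at pos -3, read 1 -> (B,1)->write 0,move R,goto H. Now: state=H, head=-2, tape[-4..2]=0011110 (head:   ^)
State H reached at step 10; 10 <= 13 -> yes

Answer: yes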